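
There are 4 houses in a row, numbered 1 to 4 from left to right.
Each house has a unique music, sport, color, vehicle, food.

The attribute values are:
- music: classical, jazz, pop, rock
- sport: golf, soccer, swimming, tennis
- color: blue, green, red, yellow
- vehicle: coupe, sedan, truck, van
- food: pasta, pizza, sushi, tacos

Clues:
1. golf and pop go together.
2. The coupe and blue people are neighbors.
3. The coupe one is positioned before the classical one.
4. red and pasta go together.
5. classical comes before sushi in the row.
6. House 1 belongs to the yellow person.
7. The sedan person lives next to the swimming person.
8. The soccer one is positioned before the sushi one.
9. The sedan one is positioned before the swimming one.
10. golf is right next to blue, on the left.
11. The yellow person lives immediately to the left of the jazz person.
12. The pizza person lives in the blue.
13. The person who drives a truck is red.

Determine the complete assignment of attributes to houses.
Solution:

House | Music | Sport | Color | Vehicle | Food
----------------------------------------------
  1   | pop | golf | yellow | coupe | tacos
  2   | jazz | soccer | blue | sedan | pizza
  3   | classical | swimming | red | truck | pasta
  4   | rock | tennis | green | van | sushi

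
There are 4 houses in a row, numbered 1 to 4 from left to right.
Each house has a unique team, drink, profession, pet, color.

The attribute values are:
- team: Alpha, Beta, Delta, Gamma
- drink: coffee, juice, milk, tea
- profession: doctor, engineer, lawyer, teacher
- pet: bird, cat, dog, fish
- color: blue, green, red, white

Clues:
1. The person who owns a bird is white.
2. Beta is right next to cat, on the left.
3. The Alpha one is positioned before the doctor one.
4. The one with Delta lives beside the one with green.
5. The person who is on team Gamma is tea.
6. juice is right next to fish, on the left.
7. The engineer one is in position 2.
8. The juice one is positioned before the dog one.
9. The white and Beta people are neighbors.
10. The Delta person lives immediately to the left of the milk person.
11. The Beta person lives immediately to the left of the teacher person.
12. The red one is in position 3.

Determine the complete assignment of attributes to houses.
Solution:

House | Team | Drink | Profession | Pet | Color
-----------------------------------------------
  1   | Delta | juice | lawyer | bird | white
  2   | Beta | milk | engineer | fish | green
  3   | Alpha | coffee | teacher | cat | red
  4   | Gamma | tea | doctor | dog | blue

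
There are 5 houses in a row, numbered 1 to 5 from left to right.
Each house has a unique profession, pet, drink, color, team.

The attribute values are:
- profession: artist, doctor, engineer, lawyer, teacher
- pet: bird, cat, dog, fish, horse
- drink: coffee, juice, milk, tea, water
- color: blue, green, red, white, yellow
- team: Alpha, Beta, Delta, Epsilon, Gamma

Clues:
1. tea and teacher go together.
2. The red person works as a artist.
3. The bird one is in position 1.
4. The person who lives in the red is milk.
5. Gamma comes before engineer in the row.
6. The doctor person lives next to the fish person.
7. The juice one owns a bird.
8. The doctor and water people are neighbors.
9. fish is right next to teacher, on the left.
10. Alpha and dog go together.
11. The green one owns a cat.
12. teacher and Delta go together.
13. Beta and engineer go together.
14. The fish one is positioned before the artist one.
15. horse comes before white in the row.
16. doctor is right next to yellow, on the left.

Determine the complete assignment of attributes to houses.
Solution:

House | Profession | Pet | Drink | Color | Team
-----------------------------------------------
  1   | doctor | bird | juice | blue | Gamma
  2   | engineer | fish | water | yellow | Beta
  3   | teacher | cat | tea | green | Delta
  4   | artist | horse | milk | red | Epsilon
  5   | lawyer | dog | coffee | white | Alpha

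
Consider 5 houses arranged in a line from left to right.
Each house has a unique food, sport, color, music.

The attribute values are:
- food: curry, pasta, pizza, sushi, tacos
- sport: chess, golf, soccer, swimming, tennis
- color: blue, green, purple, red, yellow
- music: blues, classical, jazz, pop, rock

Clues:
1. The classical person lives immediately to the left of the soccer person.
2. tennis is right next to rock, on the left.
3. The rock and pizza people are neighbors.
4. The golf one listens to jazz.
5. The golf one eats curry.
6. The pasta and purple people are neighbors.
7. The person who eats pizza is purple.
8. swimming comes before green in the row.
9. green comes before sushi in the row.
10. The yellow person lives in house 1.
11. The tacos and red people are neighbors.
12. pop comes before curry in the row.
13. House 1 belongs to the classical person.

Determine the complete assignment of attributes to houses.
Solution:

House | Food | Sport | Color | Music
------------------------------------
  1   | tacos | tennis | yellow | classical
  2   | pasta | soccer | red | rock
  3   | pizza | swimming | purple | pop
  4   | curry | golf | green | jazz
  5   | sushi | chess | blue | blues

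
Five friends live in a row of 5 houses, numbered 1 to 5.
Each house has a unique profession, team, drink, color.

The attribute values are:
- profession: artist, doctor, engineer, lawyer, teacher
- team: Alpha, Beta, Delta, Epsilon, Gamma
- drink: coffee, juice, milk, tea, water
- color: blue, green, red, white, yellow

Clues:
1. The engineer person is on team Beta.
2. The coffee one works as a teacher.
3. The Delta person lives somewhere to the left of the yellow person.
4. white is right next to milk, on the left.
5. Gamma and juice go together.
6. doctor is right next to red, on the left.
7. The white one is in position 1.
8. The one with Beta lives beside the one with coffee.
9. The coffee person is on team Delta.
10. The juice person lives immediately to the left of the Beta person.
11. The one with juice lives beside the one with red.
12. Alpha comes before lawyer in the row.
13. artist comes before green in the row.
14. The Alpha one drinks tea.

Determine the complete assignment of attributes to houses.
Solution:

House | Profession | Team | Drink | Color
-----------------------------------------
  1   | doctor | Gamma | juice | white
  2   | engineer | Beta | milk | red
  3   | teacher | Delta | coffee | blue
  4   | artist | Alpha | tea | yellow
  5   | lawyer | Epsilon | water | green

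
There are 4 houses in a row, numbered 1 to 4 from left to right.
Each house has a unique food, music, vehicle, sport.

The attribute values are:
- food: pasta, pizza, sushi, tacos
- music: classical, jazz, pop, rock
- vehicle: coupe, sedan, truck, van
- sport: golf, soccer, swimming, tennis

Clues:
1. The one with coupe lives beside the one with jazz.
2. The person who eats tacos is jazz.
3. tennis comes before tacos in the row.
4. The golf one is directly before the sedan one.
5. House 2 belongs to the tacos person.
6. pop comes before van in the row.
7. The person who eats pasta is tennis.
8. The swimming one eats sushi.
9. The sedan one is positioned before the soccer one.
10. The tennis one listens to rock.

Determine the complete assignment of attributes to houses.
Solution:

House | Food | Music | Vehicle | Sport
--------------------------------------
  1   | pasta | rock | coupe | tennis
  2   | tacos | jazz | truck | golf
  3   | sushi | pop | sedan | swimming
  4   | pizza | classical | van | soccer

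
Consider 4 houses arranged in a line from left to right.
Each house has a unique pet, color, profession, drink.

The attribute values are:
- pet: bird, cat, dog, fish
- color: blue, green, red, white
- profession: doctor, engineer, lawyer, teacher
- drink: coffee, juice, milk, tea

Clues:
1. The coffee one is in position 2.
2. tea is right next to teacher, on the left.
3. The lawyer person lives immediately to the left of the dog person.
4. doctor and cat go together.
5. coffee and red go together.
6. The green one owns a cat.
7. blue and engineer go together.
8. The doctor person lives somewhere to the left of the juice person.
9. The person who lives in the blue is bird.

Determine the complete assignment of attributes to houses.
Solution:

House | Pet | Color | Profession | Drink
----------------------------------------
  1   | fish | white | lawyer | tea
  2   | dog | red | teacher | coffee
  3   | cat | green | doctor | milk
  4   | bird | blue | engineer | juice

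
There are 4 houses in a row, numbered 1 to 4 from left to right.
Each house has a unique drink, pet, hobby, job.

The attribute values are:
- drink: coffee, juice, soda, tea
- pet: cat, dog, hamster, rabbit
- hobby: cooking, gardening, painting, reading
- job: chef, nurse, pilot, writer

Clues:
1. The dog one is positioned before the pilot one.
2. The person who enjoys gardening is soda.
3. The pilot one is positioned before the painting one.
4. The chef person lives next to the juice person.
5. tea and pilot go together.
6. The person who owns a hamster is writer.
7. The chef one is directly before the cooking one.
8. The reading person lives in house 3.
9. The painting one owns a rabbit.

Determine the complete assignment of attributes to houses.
Solution:

House | Drink | Pet | Hobby | Job
---------------------------------
  1   | soda | dog | gardening | chef
  2   | juice | hamster | cooking | writer
  3   | tea | cat | reading | pilot
  4   | coffee | rabbit | painting | nurse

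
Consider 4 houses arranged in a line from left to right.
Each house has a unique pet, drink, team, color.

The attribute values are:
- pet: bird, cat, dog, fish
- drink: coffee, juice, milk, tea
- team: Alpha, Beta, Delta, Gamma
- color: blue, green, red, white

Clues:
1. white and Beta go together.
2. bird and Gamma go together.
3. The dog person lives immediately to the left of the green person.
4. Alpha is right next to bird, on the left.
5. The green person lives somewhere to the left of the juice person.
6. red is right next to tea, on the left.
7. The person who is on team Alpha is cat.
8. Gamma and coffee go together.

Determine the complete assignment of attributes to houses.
Solution:

House | Pet | Drink | Team | Color
----------------------------------
  1   | dog | milk | Delta | red
  2   | cat | tea | Alpha | green
  3   | bird | coffee | Gamma | blue
  4   | fish | juice | Beta | white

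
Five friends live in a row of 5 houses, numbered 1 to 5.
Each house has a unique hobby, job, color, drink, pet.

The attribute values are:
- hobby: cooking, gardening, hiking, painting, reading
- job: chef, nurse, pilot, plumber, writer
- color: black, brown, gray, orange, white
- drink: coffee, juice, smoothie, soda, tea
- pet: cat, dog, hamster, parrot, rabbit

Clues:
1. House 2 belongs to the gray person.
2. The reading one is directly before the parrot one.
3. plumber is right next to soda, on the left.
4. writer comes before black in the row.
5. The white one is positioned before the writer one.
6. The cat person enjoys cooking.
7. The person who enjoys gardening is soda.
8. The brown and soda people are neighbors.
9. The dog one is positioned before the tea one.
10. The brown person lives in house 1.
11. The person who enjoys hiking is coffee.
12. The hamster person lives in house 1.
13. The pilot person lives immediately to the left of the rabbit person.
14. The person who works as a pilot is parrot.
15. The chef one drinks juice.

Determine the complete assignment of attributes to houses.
Solution:

House | Hobby | Job | Color | Drink | Pet
-----------------------------------------
  1   | reading | plumber | brown | smoothie | hamster
  2   | gardening | pilot | gray | soda | parrot
  3   | painting | chef | white | juice | rabbit
  4   | hiking | writer | orange | coffee | dog
  5   | cooking | nurse | black | tea | cat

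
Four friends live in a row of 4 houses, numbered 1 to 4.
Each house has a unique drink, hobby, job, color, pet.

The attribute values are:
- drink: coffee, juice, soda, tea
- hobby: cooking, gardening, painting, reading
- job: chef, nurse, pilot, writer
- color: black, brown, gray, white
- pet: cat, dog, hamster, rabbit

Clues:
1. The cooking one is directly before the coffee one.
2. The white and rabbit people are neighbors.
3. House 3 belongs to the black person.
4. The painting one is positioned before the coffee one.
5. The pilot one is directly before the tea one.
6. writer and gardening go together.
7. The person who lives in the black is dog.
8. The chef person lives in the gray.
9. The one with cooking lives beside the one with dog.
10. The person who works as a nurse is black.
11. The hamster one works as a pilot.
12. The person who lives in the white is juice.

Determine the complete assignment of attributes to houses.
Solution:

House | Drink | Hobby | Job | Color | Pet
-----------------------------------------
  1   | juice | painting | pilot | white | hamster
  2   | tea | cooking | chef | gray | rabbit
  3   | coffee | reading | nurse | black | dog
  4   | soda | gardening | writer | brown | cat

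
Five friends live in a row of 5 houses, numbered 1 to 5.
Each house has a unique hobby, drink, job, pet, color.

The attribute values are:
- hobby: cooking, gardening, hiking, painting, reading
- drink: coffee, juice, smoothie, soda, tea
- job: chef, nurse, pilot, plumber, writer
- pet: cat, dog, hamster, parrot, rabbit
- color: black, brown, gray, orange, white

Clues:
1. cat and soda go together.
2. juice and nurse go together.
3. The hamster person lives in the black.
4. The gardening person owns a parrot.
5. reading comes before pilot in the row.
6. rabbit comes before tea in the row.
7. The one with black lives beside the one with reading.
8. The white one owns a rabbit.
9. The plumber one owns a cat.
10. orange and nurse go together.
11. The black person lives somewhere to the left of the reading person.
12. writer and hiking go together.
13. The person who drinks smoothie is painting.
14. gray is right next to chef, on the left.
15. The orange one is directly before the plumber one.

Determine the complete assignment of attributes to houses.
Solution:

House | Hobby | Drink | Job | Pet | Color
-----------------------------------------
  1   | hiking | coffee | writer | hamster | black
  2   | reading | juice | nurse | dog | orange
  3   | cooking | soda | plumber | cat | gray
  4   | painting | smoothie | chef | rabbit | white
  5   | gardening | tea | pilot | parrot | brown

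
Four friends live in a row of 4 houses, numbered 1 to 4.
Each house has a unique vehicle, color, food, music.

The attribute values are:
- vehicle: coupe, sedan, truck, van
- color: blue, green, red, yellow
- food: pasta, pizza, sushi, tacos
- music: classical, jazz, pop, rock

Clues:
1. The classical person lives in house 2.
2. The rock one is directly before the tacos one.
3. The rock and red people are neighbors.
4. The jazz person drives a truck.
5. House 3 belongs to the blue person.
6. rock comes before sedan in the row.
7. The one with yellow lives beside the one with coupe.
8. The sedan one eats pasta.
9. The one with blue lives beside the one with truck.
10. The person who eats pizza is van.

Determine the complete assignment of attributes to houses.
Solution:

House | Vehicle | Color | Food | Music
--------------------------------------
  1   | van | yellow | pizza | rock
  2   | coupe | red | tacos | classical
  3   | sedan | blue | pasta | pop
  4   | truck | green | sushi | jazz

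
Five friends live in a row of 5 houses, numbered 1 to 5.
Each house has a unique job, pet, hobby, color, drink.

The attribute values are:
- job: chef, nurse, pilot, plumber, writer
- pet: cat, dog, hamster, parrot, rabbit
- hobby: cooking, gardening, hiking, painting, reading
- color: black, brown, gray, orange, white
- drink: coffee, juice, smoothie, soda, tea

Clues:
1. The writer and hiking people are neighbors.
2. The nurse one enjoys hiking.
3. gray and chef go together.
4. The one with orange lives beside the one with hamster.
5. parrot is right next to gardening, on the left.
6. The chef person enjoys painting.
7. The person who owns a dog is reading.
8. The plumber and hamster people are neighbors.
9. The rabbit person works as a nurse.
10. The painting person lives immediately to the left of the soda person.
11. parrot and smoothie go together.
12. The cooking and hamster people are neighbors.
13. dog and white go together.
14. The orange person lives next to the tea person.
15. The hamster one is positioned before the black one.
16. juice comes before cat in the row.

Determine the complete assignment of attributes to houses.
Solution:

House | Job | Pet | Hobby | Color | Drink
-----------------------------------------
  1   | plumber | parrot | cooking | orange | smoothie
  2   | writer | hamster | gardening | brown | tea
  3   | nurse | rabbit | hiking | black | juice
  4   | chef | cat | painting | gray | coffee
  5   | pilot | dog | reading | white | soda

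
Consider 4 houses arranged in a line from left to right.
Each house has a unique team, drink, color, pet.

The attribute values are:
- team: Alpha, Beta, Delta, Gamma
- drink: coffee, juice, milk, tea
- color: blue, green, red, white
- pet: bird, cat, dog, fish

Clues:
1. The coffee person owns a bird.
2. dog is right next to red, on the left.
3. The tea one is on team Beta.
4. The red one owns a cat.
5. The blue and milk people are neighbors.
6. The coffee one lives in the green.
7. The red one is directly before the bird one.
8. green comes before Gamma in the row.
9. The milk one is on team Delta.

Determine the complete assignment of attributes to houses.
Solution:

House | Team | Drink | Color | Pet
----------------------------------
  1   | Beta | tea | blue | dog
  2   | Delta | milk | red | cat
  3   | Alpha | coffee | green | bird
  4   | Gamma | juice | white | fish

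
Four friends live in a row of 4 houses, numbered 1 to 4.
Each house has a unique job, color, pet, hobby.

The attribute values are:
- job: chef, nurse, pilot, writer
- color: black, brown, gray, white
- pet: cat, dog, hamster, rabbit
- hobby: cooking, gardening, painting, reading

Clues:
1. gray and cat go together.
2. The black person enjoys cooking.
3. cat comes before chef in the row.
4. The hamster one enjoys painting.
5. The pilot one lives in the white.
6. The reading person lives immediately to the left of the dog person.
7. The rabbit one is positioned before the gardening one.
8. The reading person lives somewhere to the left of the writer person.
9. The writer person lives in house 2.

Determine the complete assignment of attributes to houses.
Solution:

House | Job | Color | Pet | Hobby
---------------------------------
  1   | pilot | white | rabbit | reading
  2   | writer | black | dog | cooking
  3   | nurse | gray | cat | gardening
  4   | chef | brown | hamster | painting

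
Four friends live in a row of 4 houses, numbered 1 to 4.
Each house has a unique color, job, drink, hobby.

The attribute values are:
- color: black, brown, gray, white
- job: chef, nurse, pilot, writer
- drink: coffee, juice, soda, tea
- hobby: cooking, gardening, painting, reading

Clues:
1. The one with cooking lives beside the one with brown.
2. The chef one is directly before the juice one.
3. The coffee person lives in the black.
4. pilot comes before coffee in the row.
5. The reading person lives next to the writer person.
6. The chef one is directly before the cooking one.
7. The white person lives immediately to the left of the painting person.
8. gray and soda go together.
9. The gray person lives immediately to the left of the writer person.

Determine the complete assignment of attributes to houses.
Solution:

House | Color | Job | Drink | Hobby
-----------------------------------
  1   | gray | chef | soda | reading
  2   | white | writer | juice | cooking
  3   | brown | pilot | tea | painting
  4   | black | nurse | coffee | gardening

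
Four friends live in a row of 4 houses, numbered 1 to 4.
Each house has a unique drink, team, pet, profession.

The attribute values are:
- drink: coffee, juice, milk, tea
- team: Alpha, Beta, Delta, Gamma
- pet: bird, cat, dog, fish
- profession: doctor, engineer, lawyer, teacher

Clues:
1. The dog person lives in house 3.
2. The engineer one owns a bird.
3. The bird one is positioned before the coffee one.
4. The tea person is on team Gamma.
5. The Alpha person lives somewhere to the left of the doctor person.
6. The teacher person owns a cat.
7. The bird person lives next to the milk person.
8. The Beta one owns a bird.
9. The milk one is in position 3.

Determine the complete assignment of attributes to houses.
Solution:

House | Drink | Team | Pet | Profession
---------------------------------------
  1   | tea | Gamma | cat | teacher
  2   | juice | Beta | bird | engineer
  3   | milk | Alpha | dog | lawyer
  4   | coffee | Delta | fish | doctor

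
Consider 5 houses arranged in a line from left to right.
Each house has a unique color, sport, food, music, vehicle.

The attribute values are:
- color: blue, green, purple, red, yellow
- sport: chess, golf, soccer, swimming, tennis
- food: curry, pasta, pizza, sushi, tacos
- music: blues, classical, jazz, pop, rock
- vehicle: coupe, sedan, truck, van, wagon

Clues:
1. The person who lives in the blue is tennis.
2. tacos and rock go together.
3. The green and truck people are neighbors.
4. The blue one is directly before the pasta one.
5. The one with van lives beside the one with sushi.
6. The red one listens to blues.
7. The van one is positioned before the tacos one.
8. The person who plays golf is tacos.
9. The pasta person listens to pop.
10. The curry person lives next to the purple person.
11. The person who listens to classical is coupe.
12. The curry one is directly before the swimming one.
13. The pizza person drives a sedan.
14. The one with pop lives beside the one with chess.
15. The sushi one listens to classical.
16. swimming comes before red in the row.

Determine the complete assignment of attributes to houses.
Solution:

House | Color | Sport | Food | Music | Vehicle
----------------------------------------------
  1   | blue | tennis | curry | jazz | wagon
  2   | purple | swimming | pasta | pop | van
  3   | green | chess | sushi | classical | coupe
  4   | yellow | golf | tacos | rock | truck
  5   | red | soccer | pizza | blues | sedan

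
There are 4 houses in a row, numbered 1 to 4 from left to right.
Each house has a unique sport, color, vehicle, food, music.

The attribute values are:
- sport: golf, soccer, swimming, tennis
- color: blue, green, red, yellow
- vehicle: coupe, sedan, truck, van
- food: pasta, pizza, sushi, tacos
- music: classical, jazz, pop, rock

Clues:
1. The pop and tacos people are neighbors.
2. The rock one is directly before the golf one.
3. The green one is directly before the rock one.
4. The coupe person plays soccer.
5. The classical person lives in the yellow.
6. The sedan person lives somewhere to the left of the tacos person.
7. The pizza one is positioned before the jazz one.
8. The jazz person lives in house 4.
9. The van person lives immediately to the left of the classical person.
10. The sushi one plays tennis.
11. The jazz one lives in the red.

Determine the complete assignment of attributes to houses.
Solution:

House | Sport | Color | Vehicle | Food | Music
----------------------------------------------
  1   | tennis | green | sedan | sushi | pop
  2   | swimming | blue | van | tacos | rock
  3   | golf | yellow | truck | pizza | classical
  4   | soccer | red | coupe | pasta | jazz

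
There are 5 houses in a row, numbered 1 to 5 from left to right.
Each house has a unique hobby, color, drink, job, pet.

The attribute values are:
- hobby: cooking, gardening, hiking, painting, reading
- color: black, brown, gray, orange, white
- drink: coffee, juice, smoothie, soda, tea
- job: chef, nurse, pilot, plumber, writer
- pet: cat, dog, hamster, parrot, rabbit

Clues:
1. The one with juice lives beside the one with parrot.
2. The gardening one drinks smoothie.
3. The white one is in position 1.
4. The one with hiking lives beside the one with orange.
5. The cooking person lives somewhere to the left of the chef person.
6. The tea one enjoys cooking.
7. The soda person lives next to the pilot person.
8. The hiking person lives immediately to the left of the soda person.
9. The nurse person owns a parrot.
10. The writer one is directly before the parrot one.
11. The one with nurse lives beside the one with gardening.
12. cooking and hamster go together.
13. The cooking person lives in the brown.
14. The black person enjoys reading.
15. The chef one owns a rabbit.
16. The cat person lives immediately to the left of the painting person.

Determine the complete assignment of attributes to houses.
Solution:

House | Hobby | Color | Drink | Job | Pet
-----------------------------------------
  1   | hiking | white | juice | writer | cat
  2   | painting | orange | soda | nurse | parrot
  3   | gardening | gray | smoothie | pilot | dog
  4   | cooking | brown | tea | plumber | hamster
  5   | reading | black | coffee | chef | rabbit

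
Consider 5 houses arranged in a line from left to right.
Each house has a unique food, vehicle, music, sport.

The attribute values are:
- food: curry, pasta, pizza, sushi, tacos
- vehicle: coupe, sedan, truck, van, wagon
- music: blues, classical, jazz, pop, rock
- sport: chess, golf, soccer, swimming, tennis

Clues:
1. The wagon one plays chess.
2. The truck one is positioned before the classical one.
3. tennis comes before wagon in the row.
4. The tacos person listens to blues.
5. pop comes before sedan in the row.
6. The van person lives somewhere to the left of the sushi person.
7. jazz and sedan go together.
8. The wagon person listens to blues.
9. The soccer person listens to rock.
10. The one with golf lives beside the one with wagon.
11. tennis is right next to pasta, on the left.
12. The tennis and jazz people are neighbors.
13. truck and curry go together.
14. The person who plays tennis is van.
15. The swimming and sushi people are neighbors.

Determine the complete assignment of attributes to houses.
Solution:

House | Food | Vehicle | Music | Sport
--------------------------------------
  1   | curry | truck | rock | soccer
  2   | pizza | van | pop | tennis
  3   | pasta | sedan | jazz | swimming
  4   | sushi | coupe | classical | golf
  5   | tacos | wagon | blues | chess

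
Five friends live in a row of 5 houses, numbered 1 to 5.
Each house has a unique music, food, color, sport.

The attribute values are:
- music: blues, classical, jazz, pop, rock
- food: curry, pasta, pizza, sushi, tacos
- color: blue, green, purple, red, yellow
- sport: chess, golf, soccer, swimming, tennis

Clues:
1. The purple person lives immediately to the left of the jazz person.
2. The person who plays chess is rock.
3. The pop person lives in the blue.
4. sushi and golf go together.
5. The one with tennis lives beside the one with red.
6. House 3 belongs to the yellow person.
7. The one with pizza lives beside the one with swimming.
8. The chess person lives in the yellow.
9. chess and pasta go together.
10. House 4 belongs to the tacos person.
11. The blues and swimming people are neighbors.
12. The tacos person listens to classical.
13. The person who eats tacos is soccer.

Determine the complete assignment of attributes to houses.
Solution:

House | Music | Food | Color | Sport
------------------------------------
  1   | blues | pizza | purple | tennis
  2   | jazz | curry | red | swimming
  3   | rock | pasta | yellow | chess
  4   | classical | tacos | green | soccer
  5   | pop | sushi | blue | golf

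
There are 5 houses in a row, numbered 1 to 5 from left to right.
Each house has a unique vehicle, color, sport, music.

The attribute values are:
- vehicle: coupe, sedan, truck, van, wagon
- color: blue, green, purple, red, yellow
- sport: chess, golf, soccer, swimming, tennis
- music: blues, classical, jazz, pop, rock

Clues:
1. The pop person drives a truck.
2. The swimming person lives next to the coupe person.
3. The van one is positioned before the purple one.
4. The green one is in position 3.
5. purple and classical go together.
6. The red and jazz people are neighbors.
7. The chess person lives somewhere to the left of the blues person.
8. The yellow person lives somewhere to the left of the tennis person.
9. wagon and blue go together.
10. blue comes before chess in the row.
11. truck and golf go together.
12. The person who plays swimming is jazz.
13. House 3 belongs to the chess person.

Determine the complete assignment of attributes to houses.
Solution:

House | Vehicle | Color | Sport | Music
---------------------------------------
  1   | truck | red | golf | pop
  2   | wagon | blue | swimming | jazz
  3   | coupe | green | chess | rock
  4   | van | yellow | soccer | blues
  5   | sedan | purple | tennis | classical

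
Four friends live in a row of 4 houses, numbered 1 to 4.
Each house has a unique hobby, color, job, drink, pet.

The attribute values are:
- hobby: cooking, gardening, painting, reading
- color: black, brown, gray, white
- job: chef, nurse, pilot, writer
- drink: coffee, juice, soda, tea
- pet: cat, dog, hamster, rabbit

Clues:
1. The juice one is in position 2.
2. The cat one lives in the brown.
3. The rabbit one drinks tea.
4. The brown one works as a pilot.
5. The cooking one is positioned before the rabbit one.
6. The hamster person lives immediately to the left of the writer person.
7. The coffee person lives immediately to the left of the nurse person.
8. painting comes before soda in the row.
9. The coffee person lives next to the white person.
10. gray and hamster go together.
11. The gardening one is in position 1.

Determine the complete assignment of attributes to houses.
Solution:

House | Hobby | Color | Job | Drink | Pet
-----------------------------------------
  1   | gardening | brown | pilot | coffee | cat
  2   | painting | white | nurse | juice | dog
  3   | cooking | gray | chef | soda | hamster
  4   | reading | black | writer | tea | rabbit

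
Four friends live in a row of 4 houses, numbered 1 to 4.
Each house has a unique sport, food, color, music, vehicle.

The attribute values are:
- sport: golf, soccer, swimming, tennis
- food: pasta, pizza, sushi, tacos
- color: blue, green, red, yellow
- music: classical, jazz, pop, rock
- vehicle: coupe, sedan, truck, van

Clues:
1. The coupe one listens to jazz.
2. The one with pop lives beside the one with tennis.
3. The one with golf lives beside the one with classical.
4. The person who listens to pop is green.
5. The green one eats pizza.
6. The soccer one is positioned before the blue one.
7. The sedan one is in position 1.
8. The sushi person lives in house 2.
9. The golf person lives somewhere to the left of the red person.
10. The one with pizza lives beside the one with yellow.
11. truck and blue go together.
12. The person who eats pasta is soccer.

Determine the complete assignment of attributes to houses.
Solution:

House | Sport | Food | Color | Music | Vehicle
----------------------------------------------
  1   | golf | pizza | green | pop | sedan
  2   | tennis | sushi | yellow | classical | van
  3   | soccer | pasta | red | jazz | coupe
  4   | swimming | tacos | blue | rock | truck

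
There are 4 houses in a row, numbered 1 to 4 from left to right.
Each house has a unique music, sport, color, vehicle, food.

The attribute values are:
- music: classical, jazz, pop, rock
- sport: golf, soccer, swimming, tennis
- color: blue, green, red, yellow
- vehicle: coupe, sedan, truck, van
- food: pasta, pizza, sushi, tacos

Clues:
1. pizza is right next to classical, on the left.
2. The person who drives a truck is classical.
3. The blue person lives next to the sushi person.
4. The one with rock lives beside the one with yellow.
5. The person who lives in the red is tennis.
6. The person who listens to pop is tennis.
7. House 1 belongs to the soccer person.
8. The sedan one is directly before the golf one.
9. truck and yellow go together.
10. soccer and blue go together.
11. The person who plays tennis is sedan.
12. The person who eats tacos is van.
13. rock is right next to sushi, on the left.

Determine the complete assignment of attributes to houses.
Solution:

House | Music | Sport | Color | Vehicle | Food
----------------------------------------------
  1   | rock | soccer | blue | coupe | pizza
  2   | classical | swimming | yellow | truck | sushi
  3   | pop | tennis | red | sedan | pasta
  4   | jazz | golf | green | van | tacos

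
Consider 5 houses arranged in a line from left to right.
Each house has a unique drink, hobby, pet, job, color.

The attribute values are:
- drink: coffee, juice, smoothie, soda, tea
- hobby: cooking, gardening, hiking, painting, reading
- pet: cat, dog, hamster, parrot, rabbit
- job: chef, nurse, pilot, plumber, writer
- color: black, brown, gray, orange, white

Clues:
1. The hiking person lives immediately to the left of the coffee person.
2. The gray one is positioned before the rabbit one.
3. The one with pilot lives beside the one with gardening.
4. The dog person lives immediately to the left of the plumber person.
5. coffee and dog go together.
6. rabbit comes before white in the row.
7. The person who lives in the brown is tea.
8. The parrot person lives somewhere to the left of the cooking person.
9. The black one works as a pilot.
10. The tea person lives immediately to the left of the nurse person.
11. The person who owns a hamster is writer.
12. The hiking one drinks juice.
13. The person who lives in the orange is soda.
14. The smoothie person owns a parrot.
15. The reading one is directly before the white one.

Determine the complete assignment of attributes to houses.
Solution:

House | Drink | Hobby | Pet | Job | Color
-----------------------------------------
  1   | juice | hiking | cat | pilot | black
  2   | coffee | gardening | dog | chef | gray
  3   | tea | reading | rabbit | plumber | brown
  4   | smoothie | painting | parrot | nurse | white
  5   | soda | cooking | hamster | writer | orange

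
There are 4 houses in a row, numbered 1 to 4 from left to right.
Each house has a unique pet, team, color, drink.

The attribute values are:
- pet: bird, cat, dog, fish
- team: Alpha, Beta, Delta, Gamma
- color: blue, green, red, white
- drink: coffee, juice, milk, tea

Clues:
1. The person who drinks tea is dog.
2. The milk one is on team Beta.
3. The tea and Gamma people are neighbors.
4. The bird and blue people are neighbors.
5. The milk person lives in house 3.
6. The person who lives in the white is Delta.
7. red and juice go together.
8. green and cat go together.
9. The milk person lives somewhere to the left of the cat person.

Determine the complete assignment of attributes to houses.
Solution:

House | Pet | Team | Color | Drink
----------------------------------
  1   | dog | Delta | white | tea
  2   | bird | Gamma | red | juice
  3   | fish | Beta | blue | milk
  4   | cat | Alpha | green | coffee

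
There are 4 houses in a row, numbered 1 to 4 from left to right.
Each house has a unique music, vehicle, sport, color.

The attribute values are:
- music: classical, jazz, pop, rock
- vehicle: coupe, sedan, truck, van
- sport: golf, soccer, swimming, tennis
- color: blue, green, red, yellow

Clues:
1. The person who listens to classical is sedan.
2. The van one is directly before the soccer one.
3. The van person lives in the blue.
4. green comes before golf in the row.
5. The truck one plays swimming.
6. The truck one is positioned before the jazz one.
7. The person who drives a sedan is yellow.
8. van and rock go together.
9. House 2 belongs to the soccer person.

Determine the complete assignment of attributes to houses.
Solution:

House | Music | Vehicle | Sport | Color
---------------------------------------
  1   | rock | van | tennis | blue
  2   | classical | sedan | soccer | yellow
  3   | pop | truck | swimming | green
  4   | jazz | coupe | golf | red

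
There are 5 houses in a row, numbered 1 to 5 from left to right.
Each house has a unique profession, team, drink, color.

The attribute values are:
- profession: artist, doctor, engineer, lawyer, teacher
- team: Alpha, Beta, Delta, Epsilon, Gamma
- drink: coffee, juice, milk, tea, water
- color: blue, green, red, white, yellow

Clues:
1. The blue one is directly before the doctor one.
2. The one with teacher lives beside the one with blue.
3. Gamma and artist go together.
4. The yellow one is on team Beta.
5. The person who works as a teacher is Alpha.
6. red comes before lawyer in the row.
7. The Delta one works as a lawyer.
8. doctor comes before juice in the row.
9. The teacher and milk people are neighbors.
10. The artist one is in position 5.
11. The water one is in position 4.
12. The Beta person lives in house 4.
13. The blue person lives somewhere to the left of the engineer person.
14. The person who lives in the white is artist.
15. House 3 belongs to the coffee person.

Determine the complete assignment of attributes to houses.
Solution:

House | Profession | Team | Drink | Color
-----------------------------------------
  1   | teacher | Alpha | tea | red
  2   | lawyer | Delta | milk | blue
  3   | doctor | Epsilon | coffee | green
  4   | engineer | Beta | water | yellow
  5   | artist | Gamma | juice | white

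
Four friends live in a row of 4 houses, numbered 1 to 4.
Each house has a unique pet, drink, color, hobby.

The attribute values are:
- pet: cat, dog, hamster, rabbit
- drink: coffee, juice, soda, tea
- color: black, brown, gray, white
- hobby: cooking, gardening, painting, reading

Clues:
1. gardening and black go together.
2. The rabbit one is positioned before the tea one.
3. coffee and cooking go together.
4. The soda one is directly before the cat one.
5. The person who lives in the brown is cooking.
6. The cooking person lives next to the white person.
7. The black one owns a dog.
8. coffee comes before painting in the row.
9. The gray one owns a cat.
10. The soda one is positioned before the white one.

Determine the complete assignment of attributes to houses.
Solution:

House | Pet | Drink | Color | Hobby
-----------------------------------
  1   | dog | soda | black | gardening
  2   | cat | juice | gray | reading
  3   | rabbit | coffee | brown | cooking
  4   | hamster | tea | white | painting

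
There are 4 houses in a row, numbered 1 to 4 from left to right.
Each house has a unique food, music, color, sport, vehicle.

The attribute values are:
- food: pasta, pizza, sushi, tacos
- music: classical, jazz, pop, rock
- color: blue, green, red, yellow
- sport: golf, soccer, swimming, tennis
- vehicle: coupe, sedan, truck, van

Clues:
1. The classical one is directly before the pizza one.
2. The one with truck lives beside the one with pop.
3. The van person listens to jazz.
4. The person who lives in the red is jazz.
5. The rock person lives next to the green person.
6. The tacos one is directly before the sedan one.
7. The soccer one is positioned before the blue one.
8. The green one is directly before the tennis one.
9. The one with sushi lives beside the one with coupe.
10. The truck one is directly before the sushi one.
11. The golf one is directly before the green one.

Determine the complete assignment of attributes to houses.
Solution:

House | Food | Music | Color | Sport | Vehicle
----------------------------------------------
  1   | tacos | rock | yellow | golf | truck
  2   | sushi | pop | green | soccer | sedan
  3   | pasta | classical | blue | tennis | coupe
  4   | pizza | jazz | red | swimming | van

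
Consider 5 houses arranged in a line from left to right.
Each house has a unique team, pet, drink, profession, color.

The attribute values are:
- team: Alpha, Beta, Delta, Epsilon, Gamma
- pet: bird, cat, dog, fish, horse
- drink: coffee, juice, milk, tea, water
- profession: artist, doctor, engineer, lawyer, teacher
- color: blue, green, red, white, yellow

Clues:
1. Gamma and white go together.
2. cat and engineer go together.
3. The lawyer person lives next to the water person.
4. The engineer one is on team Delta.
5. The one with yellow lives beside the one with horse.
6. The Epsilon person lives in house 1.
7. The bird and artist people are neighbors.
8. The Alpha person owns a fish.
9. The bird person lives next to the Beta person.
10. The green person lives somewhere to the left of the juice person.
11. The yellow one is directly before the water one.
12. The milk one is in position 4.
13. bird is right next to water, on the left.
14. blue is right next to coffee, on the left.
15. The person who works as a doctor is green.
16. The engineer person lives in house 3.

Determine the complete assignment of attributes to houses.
Solution:

House | Team | Pet | Drink | Profession | Color
-----------------------------------------------
  1   | Epsilon | bird | tea | lawyer | yellow
  2   | Beta | horse | water | artist | blue
  3   | Delta | cat | coffee | engineer | red
  4   | Alpha | fish | milk | doctor | green
  5   | Gamma | dog | juice | teacher | white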